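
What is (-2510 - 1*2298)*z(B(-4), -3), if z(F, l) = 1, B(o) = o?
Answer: -4808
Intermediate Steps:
(-2510 - 1*2298)*z(B(-4), -3) = (-2510 - 1*2298)*1 = (-2510 - 2298)*1 = -4808*1 = -4808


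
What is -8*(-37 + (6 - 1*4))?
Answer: 280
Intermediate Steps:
-8*(-37 + (6 - 1*4)) = -8*(-37 + (6 - 4)) = -8*(-37 + 2) = -8*(-35) = 280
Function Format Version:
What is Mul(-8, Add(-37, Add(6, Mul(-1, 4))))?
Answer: 280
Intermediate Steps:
Mul(-8, Add(-37, Add(6, Mul(-1, 4)))) = Mul(-8, Add(-37, Add(6, -4))) = Mul(-8, Add(-37, 2)) = Mul(-8, -35) = 280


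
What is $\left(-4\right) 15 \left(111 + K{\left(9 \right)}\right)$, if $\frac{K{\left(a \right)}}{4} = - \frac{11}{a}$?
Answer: $- \frac{19100}{3} \approx -6366.7$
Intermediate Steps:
$K{\left(a \right)} = - \frac{44}{a}$ ($K{\left(a \right)} = 4 \left(- \frac{11}{a}\right) = - \frac{44}{a}$)
$\left(-4\right) 15 \left(111 + K{\left(9 \right)}\right) = \left(-4\right) 15 \left(111 - \frac{44}{9}\right) = - 60 \left(111 - \frac{44}{9}\right) = \left(-60\right) \frac{955}{9} = - \frac{19100}{3}$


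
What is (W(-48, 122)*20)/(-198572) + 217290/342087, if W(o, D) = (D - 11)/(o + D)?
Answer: 7189574545/11321483294 ≈ 0.63504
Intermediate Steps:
W(o, D) = (-11 + D)/(D + o)
(W(-48, 122)*20)/(-198572) + 217290/342087 = (((-11 + 122)/(122 - 48))*20)/(-198572) + 217290/342087 = ((111/74)*20)*(-1/198572) + 217290*(1/342087) = (((1/74)*111)*20)*(-1/198572) + 72430/114029 = ((3/2)*20)*(-1/198572) + 72430/114029 = 30*(-1/198572) + 72430/114029 = -15/99286 + 72430/114029 = 7189574545/11321483294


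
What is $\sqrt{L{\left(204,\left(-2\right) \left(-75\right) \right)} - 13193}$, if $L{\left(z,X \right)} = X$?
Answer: $i \sqrt{13043} \approx 114.21 i$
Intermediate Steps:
$\sqrt{L{\left(204,\left(-2\right) \left(-75\right) \right)} - 13193} = \sqrt{\left(-2\right) \left(-75\right) - 13193} = \sqrt{150 - 13193} = \sqrt{-13043} = i \sqrt{13043}$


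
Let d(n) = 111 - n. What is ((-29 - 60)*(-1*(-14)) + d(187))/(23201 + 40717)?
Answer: -661/31959 ≈ -0.020683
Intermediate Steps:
((-29 - 60)*(-1*(-14)) + d(187))/(23201 + 40717) = ((-29 - 60)*(-1*(-14)) + (111 - 1*187))/(23201 + 40717) = (-89*14 + (111 - 187))/63918 = (-1246 - 76)*(1/63918) = -1322*1/63918 = -661/31959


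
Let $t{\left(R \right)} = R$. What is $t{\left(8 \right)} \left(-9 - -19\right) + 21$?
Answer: $101$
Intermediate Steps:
$t{\left(8 \right)} \left(-9 - -19\right) + 21 = 8 \left(-9 - -19\right) + 21 = 8 \left(-9 + 19\right) + 21 = 8 \cdot 10 + 21 = 80 + 21 = 101$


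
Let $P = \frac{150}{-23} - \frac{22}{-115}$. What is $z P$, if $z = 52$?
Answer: $- \frac{37856}{115} \approx -329.18$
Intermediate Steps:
$P = - \frac{728}{115}$ ($P = 150 \left(- \frac{1}{23}\right) - - \frac{22}{115} = - \frac{150}{23} + \frac{22}{115} = - \frac{728}{115} \approx -6.3304$)
$z P = 52 \left(- \frac{728}{115}\right) = - \frac{37856}{115}$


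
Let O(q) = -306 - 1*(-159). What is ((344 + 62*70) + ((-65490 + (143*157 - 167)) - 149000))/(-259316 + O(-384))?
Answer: 187522/259463 ≈ 0.72273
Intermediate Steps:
O(q) = -147 (O(q) = -306 + 159 = -147)
((344 + 62*70) + ((-65490 + (143*157 - 167)) - 149000))/(-259316 + O(-384)) = ((344 + 62*70) + ((-65490 + (143*157 - 167)) - 149000))/(-259316 - 147) = ((344 + 4340) + ((-65490 + (22451 - 167)) - 149000))/(-259463) = (4684 + ((-65490 + 22284) - 149000))*(-1/259463) = (4684 + (-43206 - 149000))*(-1/259463) = (4684 - 192206)*(-1/259463) = -187522*(-1/259463) = 187522/259463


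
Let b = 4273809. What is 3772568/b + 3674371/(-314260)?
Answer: -14517992629459/1343087216340 ≈ -10.809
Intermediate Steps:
3772568/b + 3674371/(-314260) = 3772568/4273809 + 3674371/(-314260) = 3772568*(1/4273809) + 3674371*(-1/314260) = 3772568/4273809 - 3674371/314260 = -14517992629459/1343087216340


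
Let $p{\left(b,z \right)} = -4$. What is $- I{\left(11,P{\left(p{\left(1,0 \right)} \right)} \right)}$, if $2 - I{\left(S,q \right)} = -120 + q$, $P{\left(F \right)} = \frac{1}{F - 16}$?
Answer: $- \frac{2441}{20} \approx -122.05$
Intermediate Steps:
$P{\left(F \right)} = \frac{1}{-16 + F}$
$I{\left(S,q \right)} = 122 - q$ ($I{\left(S,q \right)} = 2 - \left(-120 + q\right) = 122 - q$)
$- I{\left(11,P{\left(p{\left(1,0 \right)} \right)} \right)} = - (122 - \frac{1}{-16 - 4}) = - (122 - \frac{1}{-20}) = - (122 - - \frac{1}{20}) = - (122 + \frac{1}{20}) = \left(-1\right) \frac{2441}{20} = - \frac{2441}{20}$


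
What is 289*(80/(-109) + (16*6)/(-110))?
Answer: -2783648/5995 ≈ -464.33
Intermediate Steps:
289*(80/(-109) + (16*6)/(-110)) = 289*(80*(-1/109) + 96*(-1/110)) = 289*(-80/109 - 48/55) = 289*(-9632/5995) = -2783648/5995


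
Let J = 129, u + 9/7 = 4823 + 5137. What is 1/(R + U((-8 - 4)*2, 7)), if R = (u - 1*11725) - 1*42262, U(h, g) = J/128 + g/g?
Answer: -896/39447545 ≈ -2.2714e-5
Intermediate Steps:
u = 69711/7 (u = -9/7 + (4823 + 5137) = -9/7 + 9960 = 69711/7 ≈ 9958.7)
U(h, g) = 257/128 (U(h, g) = 129/128 + g/g = 129*(1/128) + 1 = 129/128 + 1 = 257/128)
R = -308198/7 (R = (69711/7 - 1*11725) - 1*42262 = (69711/7 - 11725) - 42262 = -12364/7 - 42262 = -308198/7 ≈ -44028.)
1/(R + U((-8 - 4)*2, 7)) = 1/(-308198/7 + 257/128) = 1/(-39447545/896) = -896/39447545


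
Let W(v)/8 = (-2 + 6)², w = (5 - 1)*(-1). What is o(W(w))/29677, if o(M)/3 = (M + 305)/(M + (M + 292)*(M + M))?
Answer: 1299/3194669696 ≈ 4.0661e-7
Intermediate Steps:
w = -4 (w = 4*(-1) = -4)
W(v) = 128 (W(v) = 8*(-2 + 6)² = 8*4² = 8*16 = 128)
o(M) = 3*(305 + M)/(M + 2*M*(292 + M)) (o(M) = 3*((M + 305)/(M + (M + 292)*(M + M))) = 3*((305 + M)/(M + (292 + M)*(2*M))) = 3*((305 + M)/(M + 2*M*(292 + M))) = 3*(305 + M)/(M + 2*M*(292 + M)))
o(W(w))/29677 = (3*(305 + 128)/(128*(585 + 2*128)))/29677 = (3*(1/128)*433/(585 + 256))*(1/29677) = (3*(1/128)*433/841)*(1/29677) = (3*(1/128)*(1/841)*433)*(1/29677) = (1299/107648)*(1/29677) = 1299/3194669696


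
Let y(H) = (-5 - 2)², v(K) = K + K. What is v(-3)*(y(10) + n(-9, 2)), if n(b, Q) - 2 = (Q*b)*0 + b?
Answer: -252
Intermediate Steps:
v(K) = 2*K
y(H) = 49 (y(H) = (-7)² = 49)
n(b, Q) = 2 + b (n(b, Q) = 2 + ((Q*b)*0 + b) = 2 + (0 + b) = 2 + b)
v(-3)*(y(10) + n(-9, 2)) = (2*(-3))*(49 + (2 - 9)) = -6*(49 - 7) = -6*42 = -252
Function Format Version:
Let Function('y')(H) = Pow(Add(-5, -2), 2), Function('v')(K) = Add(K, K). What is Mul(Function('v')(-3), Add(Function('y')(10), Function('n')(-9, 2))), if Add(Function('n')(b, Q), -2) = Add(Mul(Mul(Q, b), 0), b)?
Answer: -252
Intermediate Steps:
Function('v')(K) = Mul(2, K)
Function('y')(H) = 49 (Function('y')(H) = Pow(-7, 2) = 49)
Function('n')(b, Q) = Add(2, b) (Function('n')(b, Q) = Add(2, Add(Mul(Mul(Q, b), 0), b)) = Add(2, Add(0, b)) = Add(2, b))
Mul(Function('v')(-3), Add(Function('y')(10), Function('n')(-9, 2))) = Mul(Mul(2, -3), Add(49, Add(2, -9))) = Mul(-6, Add(49, -7)) = Mul(-6, 42) = -252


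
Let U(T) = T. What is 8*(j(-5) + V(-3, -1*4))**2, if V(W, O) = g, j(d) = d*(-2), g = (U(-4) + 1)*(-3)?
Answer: 2888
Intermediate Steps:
g = 9 (g = (-4 + 1)*(-3) = -3*(-3) = 9)
j(d) = -2*d
V(W, O) = 9
8*(j(-5) + V(-3, -1*4))**2 = 8*(-2*(-5) + 9)**2 = 8*(10 + 9)**2 = 8*19**2 = 8*361 = 2888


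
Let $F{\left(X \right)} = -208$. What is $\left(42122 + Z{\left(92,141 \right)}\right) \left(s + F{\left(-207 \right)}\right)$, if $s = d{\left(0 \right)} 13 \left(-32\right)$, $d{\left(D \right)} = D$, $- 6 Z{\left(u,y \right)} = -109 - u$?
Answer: $-8768344$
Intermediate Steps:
$Z{\left(u,y \right)} = \frac{109}{6} + \frac{u}{6}$ ($Z{\left(u,y \right)} = - \frac{-109 - u}{6} = \frac{109}{6} + \frac{u}{6}$)
$s = 0$ ($s = 0 \cdot 13 \left(-32\right) = 0 \left(-32\right) = 0$)
$\left(42122 + Z{\left(92,141 \right)}\right) \left(s + F{\left(-207 \right)}\right) = \left(42122 + \left(\frac{109}{6} + \frac{1}{6} \cdot 92\right)\right) \left(0 - 208\right) = \left(42122 + \left(\frac{109}{6} + \frac{46}{3}\right)\right) \left(-208\right) = \left(42122 + \frac{67}{2}\right) \left(-208\right) = \frac{84311}{2} \left(-208\right) = -8768344$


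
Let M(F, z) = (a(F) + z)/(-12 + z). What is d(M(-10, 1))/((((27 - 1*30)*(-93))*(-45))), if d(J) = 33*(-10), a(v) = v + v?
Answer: 22/837 ≈ 0.026284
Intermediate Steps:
a(v) = 2*v
M(F, z) = (z + 2*F)/(-12 + z) (M(F, z) = (2*F + z)/(-12 + z) = (z + 2*F)/(-12 + z))
d(J) = -330
d(M(-10, 1))/((((27 - 1*30)*(-93))*(-45))) = -330*1/(4185*(27 - 1*30)) = -330*1/(4185*(27 - 30)) = -330/(-3*(-93)*(-45)) = -330/(279*(-45)) = -330/(-12555) = -330*(-1/12555) = 22/837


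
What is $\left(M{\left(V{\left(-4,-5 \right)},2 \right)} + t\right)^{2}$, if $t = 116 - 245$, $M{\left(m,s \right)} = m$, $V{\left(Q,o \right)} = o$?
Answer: $17956$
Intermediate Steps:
$t = -129$ ($t = 116 - 245 = -129$)
$\left(M{\left(V{\left(-4,-5 \right)},2 \right)} + t\right)^{2} = \left(-5 - 129\right)^{2} = \left(-134\right)^{2} = 17956$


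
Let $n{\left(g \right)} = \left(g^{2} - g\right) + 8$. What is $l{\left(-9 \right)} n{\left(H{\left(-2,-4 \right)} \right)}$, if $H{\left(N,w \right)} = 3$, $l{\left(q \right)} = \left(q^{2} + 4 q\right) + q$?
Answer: $504$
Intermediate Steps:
$l{\left(q \right)} = q^{2} + 5 q$
$n{\left(g \right)} = 8 + g^{2} - g$
$l{\left(-9 \right)} n{\left(H{\left(-2,-4 \right)} \right)} = - 9 \left(5 - 9\right) \left(8 + 3^{2} - 3\right) = \left(-9\right) \left(-4\right) \left(8 + 9 - 3\right) = 36 \cdot 14 = 504$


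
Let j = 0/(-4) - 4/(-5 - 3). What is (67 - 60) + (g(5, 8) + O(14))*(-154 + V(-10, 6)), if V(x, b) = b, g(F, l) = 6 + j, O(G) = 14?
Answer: -3027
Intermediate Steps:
j = ½ (j = 0*(-¼) - 4/(-8) = 0 - 4*(-⅛) = 0 + ½ = ½ ≈ 0.50000)
g(F, l) = 13/2 (g(F, l) = 6 + ½ = 13/2)
(67 - 60) + (g(5, 8) + O(14))*(-154 + V(-10, 6)) = (67 - 60) + (13/2 + 14)*(-154 + 6) = 7 + (41/2)*(-148) = 7 - 3034 = -3027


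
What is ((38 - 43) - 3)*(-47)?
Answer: 376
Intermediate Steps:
((38 - 43) - 3)*(-47) = (-5 - 3)*(-47) = -8*(-47) = 376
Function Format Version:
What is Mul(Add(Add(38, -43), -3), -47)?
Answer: 376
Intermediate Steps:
Mul(Add(Add(38, -43), -3), -47) = Mul(Add(-5, -3), -47) = Mul(-8, -47) = 376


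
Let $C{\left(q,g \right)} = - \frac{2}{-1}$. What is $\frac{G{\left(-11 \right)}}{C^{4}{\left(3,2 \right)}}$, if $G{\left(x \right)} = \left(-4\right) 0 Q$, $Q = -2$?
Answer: $0$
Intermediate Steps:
$C{\left(q,g \right)} = 2$ ($C{\left(q,g \right)} = \left(-2\right) \left(-1\right) = 2$)
$G{\left(x \right)} = 0$ ($G{\left(x \right)} = \left(-4\right) 0 \left(-2\right) = 0 \left(-2\right) = 0$)
$\frac{G{\left(-11 \right)}}{C^{4}{\left(3,2 \right)}} = \frac{0}{2^{4}} = \frac{0}{16} = 0 \cdot \frac{1}{16} = 0$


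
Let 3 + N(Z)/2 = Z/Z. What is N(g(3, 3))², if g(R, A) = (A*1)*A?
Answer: 16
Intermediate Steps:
g(R, A) = A² (g(R, A) = A*A = A²)
N(Z) = -4 (N(Z) = -6 + 2*(Z/Z) = -6 + 2*1 = -6 + 2 = -4)
N(g(3, 3))² = (-4)² = 16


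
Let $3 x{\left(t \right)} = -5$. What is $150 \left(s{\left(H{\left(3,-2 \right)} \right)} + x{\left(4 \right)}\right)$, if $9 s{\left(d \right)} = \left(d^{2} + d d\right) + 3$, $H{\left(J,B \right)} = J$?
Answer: $100$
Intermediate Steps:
$s{\left(d \right)} = \frac{1}{3} + \frac{2 d^{2}}{9}$ ($s{\left(d \right)} = \frac{\left(d^{2} + d d\right) + 3}{9} = \frac{\left(d^{2} + d^{2}\right) + 3}{9} = \frac{2 d^{2} + 3}{9} = \frac{3 + 2 d^{2}}{9} = \frac{1}{3} + \frac{2 d^{2}}{9}$)
$x{\left(t \right)} = - \frac{5}{3}$ ($x{\left(t \right)} = \frac{1}{3} \left(-5\right) = - \frac{5}{3}$)
$150 \left(s{\left(H{\left(3,-2 \right)} \right)} + x{\left(4 \right)}\right) = 150 \left(\left(\frac{1}{3} + \frac{2 \cdot 3^{2}}{9}\right) - \frac{5}{3}\right) = 150 \left(\left(\frac{1}{3} + \frac{2}{9} \cdot 9\right) - \frac{5}{3}\right) = 150 \left(\left(\frac{1}{3} + 2\right) - \frac{5}{3}\right) = 150 \left(\frac{7}{3} - \frac{5}{3}\right) = 150 \cdot \frac{2}{3} = 100$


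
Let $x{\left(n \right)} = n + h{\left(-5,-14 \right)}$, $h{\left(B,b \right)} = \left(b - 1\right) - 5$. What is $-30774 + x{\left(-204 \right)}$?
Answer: $-30998$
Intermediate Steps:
$h{\left(B,b \right)} = -6 + b$ ($h{\left(B,b \right)} = \left(-1 + b\right) - 5 = -6 + b$)
$x{\left(n \right)} = -20 + n$ ($x{\left(n \right)} = n - 20 = -20 + n$)
$-30774 + x{\left(-204 \right)} = -30774 - 224 = -30998$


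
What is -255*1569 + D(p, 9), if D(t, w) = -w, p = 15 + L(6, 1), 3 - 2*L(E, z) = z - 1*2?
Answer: -400104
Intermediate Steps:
L(E, z) = 5/2 - z/2 (L(E, z) = 3/2 - (z - 1*2)/2 = 3/2 - (z - 2)/2 = 3/2 - (-2 + z)/2 = 3/2 + (1 - z/2) = 5/2 - z/2)
p = 17 (p = 15 + (5/2 - ½*1) = 15 + (5/2 - ½) = 15 + 2 = 17)
-255*1569 + D(p, 9) = -255*1569 - 1*9 = -400095 - 9 = -400104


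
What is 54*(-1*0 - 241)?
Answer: -13014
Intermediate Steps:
54*(-1*0 - 241) = 54*(0 - 241) = 54*(-241) = -13014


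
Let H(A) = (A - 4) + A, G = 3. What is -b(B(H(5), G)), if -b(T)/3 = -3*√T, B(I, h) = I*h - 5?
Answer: -9*√13 ≈ -32.450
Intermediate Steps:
H(A) = -4 + 2*A (H(A) = (-4 + A) + A = -4 + 2*A)
B(I, h) = -5 + I*h
b(T) = 9*√T (b(T) = -(-9)*√T = 9*√T)
-b(B(H(5), G)) = -9*√(-5 + (-4 + 2*5)*3) = -9*√(-5 + (-4 + 10)*3) = -9*√(-5 + 6*3) = -9*√(-5 + 18) = -9*√13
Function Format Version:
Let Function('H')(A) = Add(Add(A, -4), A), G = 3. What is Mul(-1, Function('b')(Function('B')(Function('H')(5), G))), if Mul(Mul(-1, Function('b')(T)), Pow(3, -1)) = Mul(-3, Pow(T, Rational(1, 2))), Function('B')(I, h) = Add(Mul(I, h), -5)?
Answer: Mul(-9, Pow(13, Rational(1, 2))) ≈ -32.450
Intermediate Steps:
Function('H')(A) = Add(-4, Mul(2, A)) (Function('H')(A) = Add(Add(-4, A), A) = Add(-4, Mul(2, A)))
Function('B')(I, h) = Add(-5, Mul(I, h))
Function('b')(T) = Mul(9, Pow(T, Rational(1, 2))) (Function('b')(T) = Mul(-3, Mul(-3, Pow(T, Rational(1, 2)))) = Mul(9, Pow(T, Rational(1, 2))))
Mul(-1, Function('b')(Function('B')(Function('H')(5), G))) = Mul(-1, Mul(9, Pow(Add(-5, Mul(Add(-4, Mul(2, 5)), 3)), Rational(1, 2)))) = Mul(-1, Mul(9, Pow(Add(-5, Mul(Add(-4, 10), 3)), Rational(1, 2)))) = Mul(-1, Mul(9, Pow(Add(-5, Mul(6, 3)), Rational(1, 2)))) = Mul(-1, Mul(9, Pow(Add(-5, 18), Rational(1, 2)))) = Mul(-1, Mul(9, Pow(13, Rational(1, 2)))) = Mul(-9, Pow(13, Rational(1, 2)))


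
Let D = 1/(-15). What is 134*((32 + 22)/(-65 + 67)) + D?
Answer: 54269/15 ≈ 3617.9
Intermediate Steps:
D = -1/15 ≈ -0.066667
134*((32 + 22)/(-65 + 67)) + D = 134*((32 + 22)/(-65 + 67)) - 1/15 = 134*(54/2) - 1/15 = 134*(54*(½)) - 1/15 = 134*27 - 1/15 = 3618 - 1/15 = 54269/15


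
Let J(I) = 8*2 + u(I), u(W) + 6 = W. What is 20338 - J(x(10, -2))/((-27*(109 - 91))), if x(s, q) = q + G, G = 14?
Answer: 4942145/243 ≈ 20338.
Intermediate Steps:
u(W) = -6 + W
x(s, q) = 14 + q (x(s, q) = q + 14 = 14 + q)
J(I) = 10 + I (J(I) = 8*2 + (-6 + I) = 16 + (-6 + I) = 10 + I)
20338 - J(x(10, -2))/((-27*(109 - 91))) = 20338 - (10 + (14 - 2))/((-27*(109 - 91))) = 20338 - (10 + 12)/((-27*18)) = 20338 - 22/(-486) = 20338 - 22*(-1)/486 = 20338 - 1*(-11/243) = 20338 + 11/243 = 4942145/243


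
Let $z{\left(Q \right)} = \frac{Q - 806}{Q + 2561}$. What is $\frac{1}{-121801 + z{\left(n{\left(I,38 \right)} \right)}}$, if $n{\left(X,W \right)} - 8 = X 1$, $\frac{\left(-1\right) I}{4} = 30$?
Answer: $- \frac{2449}{298291567} \approx -8.2101 \cdot 10^{-6}$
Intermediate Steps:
$I = -120$ ($I = \left(-4\right) 30 = -120$)
$n{\left(X,W \right)} = 8 + X$ ($n{\left(X,W \right)} = 8 + X 1 = 8 + X$)
$z{\left(Q \right)} = \frac{-806 + Q}{2561 + Q}$
$\frac{1}{-121801 + z{\left(n{\left(I,38 \right)} \right)}} = \frac{1}{-121801 + \frac{-806 + \left(8 - 120\right)}{2561 + \left(8 - 120\right)}} = \frac{1}{-121801 + \frac{-806 - 112}{2561 - 112}} = \frac{1}{-121801 + \frac{1}{2449} \left(-918\right)} = \frac{1}{-121801 - \frac{918}{2449}} = \frac{1}{- \frac{298291567}{2449}} = - \frac{2449}{298291567}$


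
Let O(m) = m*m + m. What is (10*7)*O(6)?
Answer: 2940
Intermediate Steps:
O(m) = m + m² (O(m) = m² + m = m + m²)
(10*7)*O(6) = (10*7)*(6*(1 + 6)) = 70*(6*7) = 70*42 = 2940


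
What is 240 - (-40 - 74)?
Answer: 354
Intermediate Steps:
240 - (-40 - 74) = 240 - 1*(-114) = 240 + 114 = 354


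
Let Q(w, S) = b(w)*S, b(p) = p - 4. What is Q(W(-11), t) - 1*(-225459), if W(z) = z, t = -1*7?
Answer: 225564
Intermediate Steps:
t = -7
b(p) = -4 + p
Q(w, S) = S*(-4 + w) (Q(w, S) = (-4 + w)*S = S*(-4 + w))
Q(W(-11), t) - 1*(-225459) = -7*(-4 - 11) - 1*(-225459) = -7*(-15) + 225459 = 105 + 225459 = 225564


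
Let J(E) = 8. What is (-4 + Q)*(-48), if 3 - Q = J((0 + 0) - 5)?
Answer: 432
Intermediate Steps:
Q = -5 (Q = 3 - 1*8 = 3 - 8 = -5)
(-4 + Q)*(-48) = (-4 - 5)*(-48) = -9*(-48) = 432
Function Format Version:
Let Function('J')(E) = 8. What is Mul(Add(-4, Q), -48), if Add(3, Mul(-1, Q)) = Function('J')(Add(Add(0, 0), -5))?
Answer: 432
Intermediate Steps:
Q = -5 (Q = Add(3, Mul(-1, 8)) = Add(3, -8) = -5)
Mul(Add(-4, Q), -48) = Mul(Add(-4, -5), -48) = Mul(-9, -48) = 432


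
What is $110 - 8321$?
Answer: $-8211$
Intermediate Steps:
$110 - 8321 = -8211$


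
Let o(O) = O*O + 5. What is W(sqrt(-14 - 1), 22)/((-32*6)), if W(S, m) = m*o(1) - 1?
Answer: -131/192 ≈ -0.68229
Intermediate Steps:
o(O) = 5 + O**2 (o(O) = O**2 + 5 = 5 + O**2)
W(S, m) = -1 + 6*m (W(S, m) = m*(5 + 1**2) - 1 = m*(5 + 1) - 1 = m*6 - 1 = 6*m - 1 = -1 + 6*m)
W(sqrt(-14 - 1), 22)/((-32*6)) = (-1 + 6*22)/((-32*6)) = (-1 + 132)/(-192) = 131*(-1/192) = -131/192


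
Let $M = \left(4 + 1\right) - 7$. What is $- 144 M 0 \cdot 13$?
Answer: $0$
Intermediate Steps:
$M = -2$ ($M = 5 - 7 = -2$)
$- 144 M 0 \cdot 13 = - 144 \left(-2\right) 0 \cdot 13 = - 144 \cdot 0 \cdot 13 = \left(-144\right) 0 = 0$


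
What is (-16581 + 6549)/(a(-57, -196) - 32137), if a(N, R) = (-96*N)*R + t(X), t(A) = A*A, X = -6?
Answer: 10032/1104613 ≈ 0.0090819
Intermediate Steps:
t(A) = A**2
a(N, R) = 36 - 96*N*R (a(N, R) = (-96*N)*R + (-6)**2 = -96*N*R + 36 = 36 - 96*N*R)
(-16581 + 6549)/(a(-57, -196) - 32137) = (-16581 + 6549)/((36 - 96*(-57)*(-196)) - 32137) = -10032/((36 - 1072512) - 32137) = -10032/(-1072476 - 32137) = -10032/(-1104613) = -10032*(-1/1104613) = 10032/1104613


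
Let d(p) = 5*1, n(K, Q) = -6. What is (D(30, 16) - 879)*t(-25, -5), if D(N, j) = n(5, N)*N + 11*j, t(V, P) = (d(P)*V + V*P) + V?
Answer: 22075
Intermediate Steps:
d(p) = 5
t(V, P) = 6*V + P*V (t(V, P) = (5*V + V*P) + V = (5*V + P*V) + V = 6*V + P*V)
D(N, j) = -6*N + 11*j
(D(30, 16) - 879)*t(-25, -5) = ((-6*30 + 11*16) - 879)*(-25*(6 - 5)) = ((-180 + 176) - 879)*(-25*1) = (-4 - 879)*(-25) = -883*(-25) = 22075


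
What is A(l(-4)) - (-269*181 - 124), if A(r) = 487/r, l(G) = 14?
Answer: 683869/14 ≈ 48848.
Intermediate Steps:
A(l(-4)) - (-269*181 - 124) = 487/14 - (-269*181 - 124) = 487*(1/14) - (-48689 - 124) = 487/14 - 1*(-48813) = 487/14 + 48813 = 683869/14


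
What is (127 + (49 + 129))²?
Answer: 93025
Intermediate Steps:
(127 + (49 + 129))² = (127 + 178)² = 305² = 93025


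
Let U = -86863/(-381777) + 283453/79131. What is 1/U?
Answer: 3356710643/12787710226 ≈ 0.26250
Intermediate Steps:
U = 12787710226/3356710643 (U = -86863*(-1/381777) + 283453*(1/79131) = 86863/381777 + 283453/79131 = 12787710226/3356710643 ≈ 3.8096)
1/U = 1/(12787710226/3356710643) = 3356710643/12787710226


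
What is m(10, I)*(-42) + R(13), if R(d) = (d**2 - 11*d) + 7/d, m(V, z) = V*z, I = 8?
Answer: -43335/13 ≈ -3333.5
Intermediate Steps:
R(d) = d**2 - 11*d + 7/d
m(10, I)*(-42) + R(13) = (10*8)*(-42) + (7 + 13**2*(-11 + 13))/13 = 80*(-42) + (7 + 169*2)/13 = -3360 + (7 + 338)/13 = -3360 + (1/13)*345 = -3360 + 345/13 = -43335/13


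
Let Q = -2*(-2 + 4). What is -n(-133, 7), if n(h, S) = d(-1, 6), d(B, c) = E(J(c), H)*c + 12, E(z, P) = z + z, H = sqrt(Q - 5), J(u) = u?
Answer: -84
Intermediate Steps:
Q = -4 (Q = -2*2 = -4)
H = 3*I (H = sqrt(-4 - 5) = sqrt(-9) = 3*I ≈ 3.0*I)
E(z, P) = 2*z
d(B, c) = 12 + 2*c**2 (d(B, c) = (2*c)*c + 12 = 2*c**2 + 12 = 12 + 2*c**2)
n(h, S) = 84 (n(h, S) = 12 + 2*6**2 = 12 + 2*36 = 12 + 72 = 84)
-n(-133, 7) = -1*84 = -84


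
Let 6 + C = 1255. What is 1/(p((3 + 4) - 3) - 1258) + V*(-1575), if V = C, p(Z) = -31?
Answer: -2535688576/1289 ≈ -1.9672e+6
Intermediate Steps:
C = 1249 (C = -6 + 1255 = 1249)
V = 1249
1/(p((3 + 4) - 3) - 1258) + V*(-1575) = 1/(-31 - 1258) + 1249*(-1575) = 1/(-1289) - 1967175 = -1/1289 - 1967175 = -2535688576/1289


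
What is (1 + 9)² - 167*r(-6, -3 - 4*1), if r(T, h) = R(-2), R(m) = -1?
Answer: 267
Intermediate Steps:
r(T, h) = -1
(1 + 9)² - 167*r(-6, -3 - 4*1) = (1 + 9)² - 167*(-1) = 10² + 167 = 100 + 167 = 267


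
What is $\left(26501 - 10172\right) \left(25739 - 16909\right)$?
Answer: $144185070$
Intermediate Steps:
$\left(26501 - 10172\right) \left(25739 - 16909\right) = 16329 \cdot 8830 = 144185070$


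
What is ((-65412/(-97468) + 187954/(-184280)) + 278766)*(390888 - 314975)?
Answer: 47512259670897138133/2245175380 ≈ 2.1162e+10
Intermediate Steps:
((-65412/(-97468) + 187954/(-184280)) + 278766)*(390888 - 314975) = ((-65412*(-1/97468) + 187954*(-1/184280)) + 278766)*75913 = ((16353/24367 - 93977/92140) + 278766)*75913 = (-783172139/2245175380 + 278766)*75913 = (625877776808941/2245175380)*75913 = 47512259670897138133/2245175380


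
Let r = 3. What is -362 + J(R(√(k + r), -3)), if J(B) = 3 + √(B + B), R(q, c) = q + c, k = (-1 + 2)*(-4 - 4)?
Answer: -359 + √(-6 + 2*I*√5) ≈ -358.14 + 2.5965*I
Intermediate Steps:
k = -8 (k = 1*(-8) = -8)
R(q, c) = c + q
J(B) = 3 + √2*√B (J(B) = 3 + √(2*B) = 3 + √2*√B)
-362 + J(R(√(k + r), -3)) = -362 + (3 + √2*√(-3 + √(-8 + 3))) = -362 + (3 + √2*√(-3 + √(-5))) = -362 + (3 + √2*√(-3 + I*√5)) = -359 + √2*√(-3 + I*√5)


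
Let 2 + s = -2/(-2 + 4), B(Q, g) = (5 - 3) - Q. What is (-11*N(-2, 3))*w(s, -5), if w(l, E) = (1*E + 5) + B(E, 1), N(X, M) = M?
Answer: -231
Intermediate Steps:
B(Q, g) = 2 - Q
s = -3 (s = -2 - 2/(-2 + 4) = -2 - 2/2 = -2 + (½)*(-2) = -2 - 1 = -3)
w(l, E) = 7 (w(l, E) = (1*E + 5) + (2 - E) = (E + 5) + (2 - E) = (5 + E) + (2 - E) = 7)
(-11*N(-2, 3))*w(s, -5) = -11*3*7 = -33*7 = -231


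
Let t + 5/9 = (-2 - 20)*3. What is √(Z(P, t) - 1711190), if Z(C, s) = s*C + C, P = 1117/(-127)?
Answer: 2*I*√62078588695/381 ≈ 1307.9*I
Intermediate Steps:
t = -599/9 (t = -5/9 + (-2 - 20)*3 = -5/9 - 22*3 = -5/9 - 66 = -599/9 ≈ -66.556)
P = -1117/127 (P = 1117*(-1/127) = -1117/127 ≈ -8.7953)
Z(C, s) = C + C*s (Z(C, s) = C*s + C = C + C*s)
√(Z(P, t) - 1711190) = √(-1117*(1 - 599/9)/127 - 1711190) = √(-1117/127*(-590/9) - 1711190) = √(659030/1143 - 1711190) = √(-1955231140/1143) = 2*I*√62078588695/381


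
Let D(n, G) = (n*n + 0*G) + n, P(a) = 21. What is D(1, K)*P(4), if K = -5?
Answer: 42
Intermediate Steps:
D(n, G) = n + n² (D(n, G) = (n² + 0) + n = n² + n = n + n²)
D(1, K)*P(4) = (1*(1 + 1))*21 = (1*2)*21 = 2*21 = 42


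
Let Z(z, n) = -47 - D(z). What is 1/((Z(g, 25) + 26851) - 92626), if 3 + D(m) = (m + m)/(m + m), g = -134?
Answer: -1/65820 ≈ -1.5193e-5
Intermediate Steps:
D(m) = -2 (D(m) = -3 + (m + m)/(m + m) = -3 + (2*m)/((2*m)) = -3 + (2*m)*(1/(2*m)) = -3 + 1 = -2)
Z(z, n) = -45 (Z(z, n) = -47 - 1*(-2) = -47 + 2 = -45)
1/((Z(g, 25) + 26851) - 92626) = 1/((-45 + 26851) - 92626) = 1/(26806 - 92626) = 1/(-65820) = -1/65820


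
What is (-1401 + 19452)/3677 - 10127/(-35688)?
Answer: 681441067/131224776 ≈ 5.1929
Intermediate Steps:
(-1401 + 19452)/3677 - 10127/(-35688) = 18051*(1/3677) - 10127*(-1/35688) = 18051/3677 + 10127/35688 = 681441067/131224776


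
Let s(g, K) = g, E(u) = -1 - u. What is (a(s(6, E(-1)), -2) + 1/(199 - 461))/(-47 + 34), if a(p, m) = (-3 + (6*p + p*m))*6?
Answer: -33011/3406 ≈ -9.6920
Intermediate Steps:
a(p, m) = -18 + 36*p + 6*m*p (a(p, m) = (-3 + (6*p + m*p))*6 = (-3 + 6*p + m*p)*6 = -18 + 36*p + 6*m*p)
(a(s(6, E(-1)), -2) + 1/(199 - 461))/(-47 + 34) = ((-18 + 36*6 + 6*(-2)*6) + 1/(199 - 461))/(-47 + 34) = ((-18 + 216 - 72) + 1/(-262))/(-13) = (126 - 1/262)*(-1/13) = (33011/262)*(-1/13) = -33011/3406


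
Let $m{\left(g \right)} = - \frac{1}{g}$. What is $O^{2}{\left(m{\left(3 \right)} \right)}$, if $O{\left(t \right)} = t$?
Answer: $\frac{1}{9} \approx 0.11111$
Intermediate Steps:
$O^{2}{\left(m{\left(3 \right)} \right)} = \left(- \frac{1}{3}\right)^{2} = \frac{1}{9}$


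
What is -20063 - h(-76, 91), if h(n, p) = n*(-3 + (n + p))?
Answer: -19151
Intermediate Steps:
h(n, p) = n*(-3 + n + p)
-20063 - h(-76, 91) = -20063 - (-76)*(-3 - 76 + 91) = -20063 - (-76)*12 = -20063 - 1*(-912) = -20063 + 912 = -19151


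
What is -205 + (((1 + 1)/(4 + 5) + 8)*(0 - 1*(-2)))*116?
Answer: 15323/9 ≈ 1702.6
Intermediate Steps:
-205 + (((1 + 1)/(4 + 5) + 8)*(0 - 1*(-2)))*116 = -205 + ((2/9 + 8)*(0 + 2))*116 = -205 + ((2*(1/9) + 8)*2)*116 = -205 + ((2/9 + 8)*2)*116 = -205 + ((74/9)*2)*116 = -205 + (148/9)*116 = -205 + 17168/9 = 15323/9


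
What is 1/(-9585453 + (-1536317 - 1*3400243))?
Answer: -1/14522013 ≈ -6.8861e-8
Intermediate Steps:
1/(-9585453 + (-1536317 - 1*3400243)) = 1/(-9585453 + (-1536317 - 3400243)) = 1/(-9585453 - 4936560) = 1/(-14522013) = -1/14522013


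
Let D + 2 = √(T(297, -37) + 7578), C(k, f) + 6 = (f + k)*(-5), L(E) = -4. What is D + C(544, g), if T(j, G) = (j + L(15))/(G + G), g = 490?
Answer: -5178 + √41475446/74 ≈ -5091.0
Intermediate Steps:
T(j, G) = (-4 + j)/(2*G) (T(j, G) = (j - 4)/(G + G) = (-4 + j)/((2*G)) = (-4 + j)*(1/(2*G)) = (-4 + j)/(2*G))
C(k, f) = -6 - 5*f - 5*k (C(k, f) = -6 + (f + k)*(-5) = -6 + (-5*f - 5*k) = -6 - 5*f - 5*k)
D = -2 + √41475446/74 (D = -2 + √((½)*(-4 + 297)/(-37) + 7578) = -2 + √((½)*(-1/37)*293 + 7578) = -2 + √(-293/74 + 7578) = -2 + √(560479/74) = -2 + √41475446/74 ≈ 85.029)
D + C(544, g) = (-2 + √41475446/74) + (-6 - 5*490 - 5*544) = (-2 + √41475446/74) + (-6 - 2450 - 2720) = (-2 + √41475446/74) - 5176 = -5178 + √41475446/74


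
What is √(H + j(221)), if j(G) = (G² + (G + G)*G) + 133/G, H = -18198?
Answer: √6267550718/221 ≈ 358.23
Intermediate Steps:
j(G) = 3*G² + 133/G (j(G) = (G² + (2*G)*G) + 133/G = (G² + 2*G²) + 133/G = 3*G² + 133/G)
√(H + j(221)) = √(-18198 + (133 + 3*221³)/221) = √(-18198 + (133 + 3*10793861)/221) = √(-18198 + (133 + 32381583)/221) = √(-18198 + (1/221)*32381716) = √(-18198 + 32381716/221) = √(28359958/221) = √6267550718/221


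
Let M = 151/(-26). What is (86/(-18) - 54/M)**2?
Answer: 37736449/1846881 ≈ 20.433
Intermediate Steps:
M = -151/26 (M = 151*(-1/26) = -151/26 ≈ -5.8077)
(86/(-18) - 54/M)**2 = (86/(-18) - 54/(-151/26))**2 = (86*(-1/18) - 54*(-26/151))**2 = (-43/9 + 1404/151)**2 = (6143/1359)**2 = 37736449/1846881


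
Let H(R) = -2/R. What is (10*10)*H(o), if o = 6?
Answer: -100/3 ≈ -33.333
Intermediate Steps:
(10*10)*H(o) = (10*10)*(-2/6) = 100*(-2*1/6) = 100*(-1/3) = -100/3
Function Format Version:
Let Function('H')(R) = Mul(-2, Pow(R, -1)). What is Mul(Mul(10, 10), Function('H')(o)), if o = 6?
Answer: Rational(-100, 3) ≈ -33.333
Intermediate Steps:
Mul(Mul(10, 10), Function('H')(o)) = Mul(Mul(10, 10), Mul(-2, Pow(6, -1))) = Mul(100, Mul(-2, Rational(1, 6))) = Mul(100, Rational(-1, 3)) = Rational(-100, 3)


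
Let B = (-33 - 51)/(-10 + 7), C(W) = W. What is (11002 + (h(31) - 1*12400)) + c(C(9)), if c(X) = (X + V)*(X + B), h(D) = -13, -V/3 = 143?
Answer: -16951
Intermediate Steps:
V = -429 (V = -3*143 = -429)
B = 28 (B = -84/(-3) = -84*(-⅓) = 28)
c(X) = (-429 + X)*(28 + X) (c(X) = (X - 429)*(X + 28) = (-429 + X)*(28 + X))
(11002 + (h(31) - 1*12400)) + c(C(9)) = (11002 + (-13 - 1*12400)) + (-12012 + 9² - 401*9) = (11002 + (-13 - 12400)) + (-12012 + 81 - 3609) = (11002 - 12413) - 15540 = -1411 - 15540 = -16951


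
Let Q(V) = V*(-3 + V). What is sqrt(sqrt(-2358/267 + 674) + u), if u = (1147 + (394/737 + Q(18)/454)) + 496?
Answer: sqrt(364504316706441010 + 99640681227560*sqrt(3293))/14889611 ≈ 40.865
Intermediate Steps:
u = 275061190/167299 (u = (1147 + (394/737 + (18*(-3 + 18))/454)) + 496 = (1147 + (394*(1/737) + (18*15)*(1/454))) + 496 = (1147 + (394/737 + 270*(1/454))) + 496 = (1147 + (394/737 + 135/227)) + 496 = (1147 + 188933/167299) + 496 = 192080886/167299 + 496 = 275061190/167299 ≈ 1644.1)
sqrt(sqrt(-2358/267 + 674) + u) = sqrt(sqrt(-2358/267 + 674) + 275061190/167299) = sqrt(sqrt(-2358*1/267 + 674) + 275061190/167299) = sqrt(sqrt(-786/89 + 674) + 275061190/167299) = sqrt(sqrt(59200/89) + 275061190/167299) = sqrt(40*sqrt(3293)/89 + 275061190/167299) = sqrt(275061190/167299 + 40*sqrt(3293)/89)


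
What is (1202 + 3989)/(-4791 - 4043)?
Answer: -5191/8834 ≈ -0.58762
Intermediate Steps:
(1202 + 3989)/(-4791 - 4043) = 5191/(-8834) = 5191*(-1/8834) = -5191/8834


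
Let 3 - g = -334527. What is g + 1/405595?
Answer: 135683695351/405595 ≈ 3.3453e+5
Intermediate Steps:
g = 334530 (g = 3 - 1*(-334527) = 3 + 334527 = 334530)
g + 1/405595 = 334530 + 1/405595 = 135683695351/405595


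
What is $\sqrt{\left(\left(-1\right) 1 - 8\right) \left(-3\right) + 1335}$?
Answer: $\sqrt{1362} \approx 36.905$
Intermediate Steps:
$\sqrt{\left(\left(-1\right) 1 - 8\right) \left(-3\right) + 1335} = \sqrt{\left(-1 - 8\right) \left(-3\right) + 1335} = \sqrt{\left(-9\right) \left(-3\right) + 1335} = \sqrt{27 + 1335} = \sqrt{1362}$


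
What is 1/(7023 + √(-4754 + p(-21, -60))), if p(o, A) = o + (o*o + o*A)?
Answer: 7023/49325603 - I*√3074/49325603 ≈ 0.00014238 - 1.124e-6*I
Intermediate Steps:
p(o, A) = o + o² + A*o (p(o, A) = o + (o² + A*o) = o + o² + A*o)
1/(7023 + √(-4754 + p(-21, -60))) = 1/(7023 + √(-4754 - 21*(1 - 60 - 21))) = 1/(7023 + √(-4754 - 21*(-80))) = 1/(7023 + √(-4754 + 1680)) = 1/(7023 + √(-3074)) = 1/(7023 + I*√3074)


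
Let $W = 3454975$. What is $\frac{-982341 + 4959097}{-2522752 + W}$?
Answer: $\frac{3976756}{932223} \approx 4.2659$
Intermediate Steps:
$\frac{-982341 + 4959097}{-2522752 + W} = \frac{-982341 + 4959097}{-2522752 + 3454975} = \frac{3976756}{932223}$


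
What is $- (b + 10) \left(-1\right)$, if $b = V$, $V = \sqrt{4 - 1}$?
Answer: $10 + \sqrt{3} \approx 11.732$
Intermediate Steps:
$V = \sqrt{3} \approx 1.732$
$b = \sqrt{3} \approx 1.732$
$- (b + 10) \left(-1\right) = - (\sqrt{3} + 10) \left(-1\right) = - (10 + \sqrt{3}) \left(-1\right) = \left(-10 - \sqrt{3}\right) \left(-1\right) = 10 + \sqrt{3}$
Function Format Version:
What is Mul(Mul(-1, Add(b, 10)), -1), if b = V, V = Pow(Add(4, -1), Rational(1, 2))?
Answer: Add(10, Pow(3, Rational(1, 2))) ≈ 11.732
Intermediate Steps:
V = Pow(3, Rational(1, 2)) ≈ 1.7320
b = Pow(3, Rational(1, 2)) ≈ 1.7320
Mul(Mul(-1, Add(b, 10)), -1) = Mul(Mul(-1, Add(Pow(3, Rational(1, 2)), 10)), -1) = Mul(Mul(-1, Add(10, Pow(3, Rational(1, 2)))), -1) = Mul(Add(-10, Mul(-1, Pow(3, Rational(1, 2)))), -1) = Add(10, Pow(3, Rational(1, 2)))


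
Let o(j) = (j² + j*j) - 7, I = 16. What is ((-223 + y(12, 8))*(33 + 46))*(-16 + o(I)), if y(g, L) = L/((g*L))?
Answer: -34445975/4 ≈ -8.6115e+6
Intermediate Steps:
y(g, L) = 1/g (y(g, L) = L/((L*g)) = L*(1/(L*g)) = 1/g)
o(j) = -7 + 2*j² (o(j) = (j² + j²) - 7 = 2*j² - 7 = -7 + 2*j²)
((-223 + y(12, 8))*(33 + 46))*(-16 + o(I)) = ((-223 + 1/12)*(33 + 46))*(-16 + (-7 + 2*16²)) = ((-223 + 1/12)*79)*(-16 + (-7 + 2*256)) = (-2675/12*79)*(-16 + (-7 + 512)) = -211325*(-16 + 505)/12 = -211325/12*489 = -34445975/4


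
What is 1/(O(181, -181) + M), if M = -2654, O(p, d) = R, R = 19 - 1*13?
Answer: -1/2648 ≈ -0.00037764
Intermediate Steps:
R = 6 (R = 19 - 13 = 6)
O(p, d) = 6
1/(O(181, -181) + M) = 1/(6 - 2654) = 1/(-2648) = -1/2648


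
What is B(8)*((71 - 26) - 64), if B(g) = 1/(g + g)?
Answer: -19/16 ≈ -1.1875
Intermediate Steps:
B(g) = 1/(2*g)
B(8)*((71 - 26) - 64) = ((½)/8)*((71 - 26) - 64) = ((½)*(⅛))*(45 - 64) = (1/16)*(-19) = -19/16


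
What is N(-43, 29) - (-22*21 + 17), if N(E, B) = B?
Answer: 474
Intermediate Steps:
N(-43, 29) - (-22*21 + 17) = 29 - (-22*21 + 17) = 29 - (-462 + 17) = 29 - 1*(-445) = 29 + 445 = 474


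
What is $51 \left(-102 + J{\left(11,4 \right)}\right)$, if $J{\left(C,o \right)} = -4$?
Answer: $-5406$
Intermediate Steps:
$51 \left(-102 + J{\left(11,4 \right)}\right) = 51 \left(-102 - 4\right) = 51 \left(-106\right) = -5406$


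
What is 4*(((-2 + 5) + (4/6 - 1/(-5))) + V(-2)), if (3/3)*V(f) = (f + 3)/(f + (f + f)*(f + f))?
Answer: 1654/105 ≈ 15.752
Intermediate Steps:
V(f) = (3 + f)/(f + 4*f²) (V(f) = (f + 3)/(f + (f + f)*(f + f)) = (3 + f)/(f + (2*f)*(2*f)) = (3 + f)/(f + 4*f²))
4*(((-2 + 5) + (4/6 - 1/(-5))) + V(-2)) = 4*(((-2 + 5) + (4/6 - 1/(-5))) + (3 - 2)/((-2)*(1 + 4*(-2)))) = 4*((3 + (4*(⅙) - 1*(-⅕))) - ½*1/(1 - 8)) = 4*((3 + (⅔ + ⅕)) - ½*1/(-7)) = 4*((3 + 13/15) - ½*(-⅐)*1) = 4*(58/15 + 1/14) = 4*(827/210) = 1654/105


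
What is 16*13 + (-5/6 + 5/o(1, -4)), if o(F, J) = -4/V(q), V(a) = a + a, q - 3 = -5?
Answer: 1273/6 ≈ 212.17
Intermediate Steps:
q = -2 (q = 3 - 5 = -2)
V(a) = 2*a
o(F, J) = 1 (o(F, J) = -4/(2*(-2)) = -4/(-4) = -4*(-¼) = 1)
16*13 + (-5/6 + 5/o(1, -4)) = 16*13 + (-5/6 + 5/1) = 208 + (-5*⅙ + 5*1) = 208 + (-⅚ + 5) = 208 + 25/6 = 1273/6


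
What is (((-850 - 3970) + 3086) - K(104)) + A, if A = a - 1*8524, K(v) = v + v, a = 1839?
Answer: -8627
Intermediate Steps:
K(v) = 2*v
A = -6685 (A = 1839 - 1*8524 = 1839 - 8524 = -6685)
(((-850 - 3970) + 3086) - K(104)) + A = (((-850 - 3970) + 3086) - 2*104) - 6685 = ((-4820 + 3086) - 1*208) - 6685 = (-1734 - 208) - 6685 = -1942 - 6685 = -8627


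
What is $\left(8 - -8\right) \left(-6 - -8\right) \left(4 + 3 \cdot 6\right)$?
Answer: $704$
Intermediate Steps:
$\left(8 - -8\right) \left(-6 - -8\right) \left(4 + 3 \cdot 6\right) = \left(8 + 8\right) \left(-6 + 8\right) \left(4 + 18\right) = 16 \cdot 2 \cdot 22 = 32 \cdot 22 = 704$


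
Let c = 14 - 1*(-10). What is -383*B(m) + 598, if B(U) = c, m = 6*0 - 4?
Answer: -8594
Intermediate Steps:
m = -4 (m = 0 - 4 = -4)
c = 24 (c = 14 + 10 = 24)
B(U) = 24
-383*B(m) + 598 = -383*24 + 598 = -9192 + 598 = -8594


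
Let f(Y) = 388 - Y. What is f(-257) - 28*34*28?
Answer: -26011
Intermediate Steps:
f(-257) - 28*34*28 = (388 - 1*(-257)) - 28*34*28 = (388 + 257) - 952*28 = 645 - 26656 = -26011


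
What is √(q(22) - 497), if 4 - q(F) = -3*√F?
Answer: √(-493 + 3*√22) ≈ 21.884*I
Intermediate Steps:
q(F) = 4 + 3*√F (q(F) = 4 - (-3)*√F = 4 + 3*√F)
√(q(22) - 497) = √((4 + 3*√22) - 497) = √(-493 + 3*√22)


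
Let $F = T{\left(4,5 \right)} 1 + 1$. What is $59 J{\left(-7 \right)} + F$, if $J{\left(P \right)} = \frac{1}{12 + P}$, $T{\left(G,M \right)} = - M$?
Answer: $\frac{39}{5} \approx 7.8$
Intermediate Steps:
$F = -4$ ($F = \left(-1\right) 5 \cdot 1 + 1 = \left(-5\right) 1 + 1 = -5 + 1 = -4$)
$59 J{\left(-7 \right)} + F = \frac{59}{12 - 7} - 4 = \frac{59}{5} - 4 = \frac{39}{5}$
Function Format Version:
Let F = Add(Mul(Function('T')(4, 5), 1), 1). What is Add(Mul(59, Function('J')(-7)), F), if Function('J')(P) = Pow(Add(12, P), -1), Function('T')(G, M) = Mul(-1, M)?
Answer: Rational(39, 5) ≈ 7.8000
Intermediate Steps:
F = -4 (F = Add(Mul(Mul(-1, 5), 1), 1) = Add(Mul(-5, 1), 1) = Add(-5, 1) = -4)
Add(Mul(59, Function('J')(-7)), F) = Add(Mul(59, Pow(Add(12, -7), -1)), -4) = Add(Mul(59, Pow(5, -1)), -4) = Add(Mul(59, Rational(1, 5)), -4) = Add(Rational(59, 5), -4) = Rational(39, 5)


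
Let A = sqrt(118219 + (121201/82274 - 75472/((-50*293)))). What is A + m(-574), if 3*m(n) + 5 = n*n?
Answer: 329471/3 + sqrt(1717560690817299322798)/120531410 ≈ 1.1017e+5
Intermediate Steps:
m(n) = -5/3 + n**2/3 (m(n) = -5/3 + (n*n)/3 = -5/3 + n**2/3)
A = sqrt(1717560690817299322798)/120531410 (A = sqrt(118219 + (121201*(1/82274) - 75472/(-14650))) = sqrt(118219 + (121201/82274 - 75472*(-1/14650))) = sqrt(118219 + (121201/82274 + 37736/7325)) = sqrt(118219 + 3992488989/602657050) = sqrt(71249506282939/602657050) = sqrt(1717560690817299322798)/120531410 ≈ 343.84)
A + m(-574) = sqrt(1717560690817299322798)/120531410 + (-5/3 + (1/3)*(-574)**2) = sqrt(1717560690817299322798)/120531410 + (-5/3 + (1/3)*329476) = sqrt(1717560690817299322798)/120531410 + (-5/3 + 329476/3) = sqrt(1717560690817299322798)/120531410 + 329471/3 = 329471/3 + sqrt(1717560690817299322798)/120531410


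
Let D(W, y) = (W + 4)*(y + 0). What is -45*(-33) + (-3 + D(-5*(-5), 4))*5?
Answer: 2050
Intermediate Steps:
D(W, y) = y*(4 + W) (D(W, y) = (4 + W)*y = y*(4 + W))
-45*(-33) + (-3 + D(-5*(-5), 4))*5 = -45*(-33) + (-3 + 4*(4 - 5*(-5)))*5 = 1485 + (-3 + 4*(4 + 25))*5 = 1485 + (-3 + 4*29)*5 = 1485 + (-3 + 116)*5 = 1485 + 113*5 = 1485 + 565 = 2050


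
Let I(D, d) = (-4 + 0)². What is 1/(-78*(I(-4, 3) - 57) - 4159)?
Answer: -1/961 ≈ -0.0010406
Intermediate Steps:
I(D, d) = 16 (I(D, d) = (-4)² = 16)
1/(-78*(I(-4, 3) - 57) - 4159) = 1/(-78*(16 - 57) - 4159) = 1/(-78*(-41) - 4159) = 1/(3198 - 4159) = 1/(-961) = -1/961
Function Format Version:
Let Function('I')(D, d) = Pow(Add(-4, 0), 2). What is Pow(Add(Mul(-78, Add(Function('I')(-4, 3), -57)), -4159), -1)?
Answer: Rational(-1, 961) ≈ -0.0010406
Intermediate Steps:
Function('I')(D, d) = 16 (Function('I')(D, d) = Pow(-4, 2) = 16)
Pow(Add(Mul(-78, Add(Function('I')(-4, 3), -57)), -4159), -1) = Pow(Add(Mul(-78, Add(16, -57)), -4159), -1) = Pow(Add(Mul(-78, -41), -4159), -1) = Pow(Add(3198, -4159), -1) = Pow(-961, -1) = Rational(-1, 961)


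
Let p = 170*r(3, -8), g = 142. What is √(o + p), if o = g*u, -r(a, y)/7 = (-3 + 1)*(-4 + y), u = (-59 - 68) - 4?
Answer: I*√47162 ≈ 217.17*I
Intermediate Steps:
u = -131 (u = -127 - 4 = -131)
r(a, y) = -56 + 14*y (r(a, y) = -7*(-3 + 1)*(-4 + y) = -(-14)*(-4 + y) = -7*(8 - 2*y) = -56 + 14*y)
o = -18602 (o = 142*(-131) = -18602)
p = -28560 (p = 170*(-56 + 14*(-8)) = 170*(-56 - 112) = 170*(-168) = -28560)
√(o + p) = √(-18602 - 28560) = √(-47162) = I*√47162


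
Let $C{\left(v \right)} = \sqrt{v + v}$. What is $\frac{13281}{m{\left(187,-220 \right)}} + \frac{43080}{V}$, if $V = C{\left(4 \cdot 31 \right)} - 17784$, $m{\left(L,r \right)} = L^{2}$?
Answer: $- \frac{2823822216879}{1382457487169} - \frac{10770 \sqrt{62}}{39533801} \approx -2.0448$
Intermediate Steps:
$C{\left(v \right)} = \sqrt{2} \sqrt{v}$ ($C{\left(v \right)} = \sqrt{2 v} = \sqrt{2} \sqrt{v}$)
$V = -17784 + 2 \sqrt{62}$ ($V = \sqrt{2} \sqrt{4 \cdot 31} - 17784 = \sqrt{2} \sqrt{124} - 17784 = \sqrt{2} \cdot 2 \sqrt{31} - 17784 = 2 \sqrt{62} - 17784 = -17784 + 2 \sqrt{62} \approx -17768.0$)
$\frac{13281}{m{\left(187,-220 \right)}} + \frac{43080}{V} = \frac{13281}{187^{2}} + \frac{43080}{-17784 + 2 \sqrt{62}} = \frac{13281}{34969} + \frac{43080}{-17784 + 2 \sqrt{62}}$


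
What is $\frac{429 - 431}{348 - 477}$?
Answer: $\frac{2}{129} \approx 0.015504$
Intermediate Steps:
$\frac{429 - 431}{348 - 477} = - \frac{2}{-129} = \left(-2\right) \left(- \frac{1}{129}\right) = \frac{2}{129}$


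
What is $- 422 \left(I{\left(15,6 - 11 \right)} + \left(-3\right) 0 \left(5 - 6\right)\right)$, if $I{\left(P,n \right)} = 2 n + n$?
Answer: $6330$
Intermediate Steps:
$I{\left(P,n \right)} = 3 n$
$- 422 \left(I{\left(15,6 - 11 \right)} + \left(-3\right) 0 \left(5 - 6\right)\right) = - 422 \left(3 \left(6 - 11\right) + \left(-3\right) 0 \left(5 - 6\right)\right) = - 422 \left(3 \left(6 - 11\right) + 0 \left(-1\right)\right) = - 422 \left(3 \left(-5\right) + 0\right) = - 422 \left(-15 + 0\right) = \left(-422\right) \left(-15\right) = 6330$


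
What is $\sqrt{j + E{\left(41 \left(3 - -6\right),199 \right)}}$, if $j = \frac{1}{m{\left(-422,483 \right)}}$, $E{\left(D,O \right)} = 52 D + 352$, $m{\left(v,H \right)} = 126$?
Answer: $\frac{\sqrt{34468574}}{42} \approx 139.79$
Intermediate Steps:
$E{\left(D,O \right)} = 352 + 52 D$
$j = \frac{1}{126} \approx 0.0079365$
$\sqrt{j + E{\left(41 \left(3 - -6\right),199 \right)}} = \sqrt{\frac{1}{126} + \left(352 + 52 \cdot 41 \left(3 - -6\right)\right)} = \sqrt{\frac{1}{126} + \left(352 + 52 \cdot 41 \left(3 + 6\right)\right)} = \sqrt{\frac{1}{126} + \left(352 + 52 \cdot 41 \cdot 9\right)} = \sqrt{\frac{1}{126} + \left(352 + 52 \cdot 369\right)} = \sqrt{\frac{1}{126} + \left(352 + 19188\right)} = \sqrt{\frac{1}{126} + 19540} = \sqrt{\frac{2462041}{126}} = \frac{\sqrt{34468574}}{42}$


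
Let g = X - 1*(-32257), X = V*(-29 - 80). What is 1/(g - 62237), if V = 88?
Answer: -1/39572 ≈ -2.5270e-5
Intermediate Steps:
X = -9592 (X = 88*(-29 - 80) = 88*(-109) = -9592)
g = 22665 (g = -9592 - 1*(-32257) = -9592 + 32257 = 22665)
1/(g - 62237) = 1/(22665 - 62237) = 1/(-39572) = -1/39572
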